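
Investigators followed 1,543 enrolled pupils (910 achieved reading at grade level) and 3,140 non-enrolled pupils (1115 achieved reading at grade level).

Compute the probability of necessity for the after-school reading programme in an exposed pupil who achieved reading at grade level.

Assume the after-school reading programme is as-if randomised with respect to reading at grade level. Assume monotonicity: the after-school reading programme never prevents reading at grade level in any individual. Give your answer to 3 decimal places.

p₁ = P(outcome | exposed) = 910/1543 = 0.58976
p₀ = P(outcome | unexposed) = 1115/3140 = 0.3551
Under exogeneity and monotonicity, PN = (p₁ − p₀) / p₁.
PN = (0.58976 − 0.3551) / 0.58976 = 0.23466 / 0.58976 ≈ 0.3979

PN ≈ 0.398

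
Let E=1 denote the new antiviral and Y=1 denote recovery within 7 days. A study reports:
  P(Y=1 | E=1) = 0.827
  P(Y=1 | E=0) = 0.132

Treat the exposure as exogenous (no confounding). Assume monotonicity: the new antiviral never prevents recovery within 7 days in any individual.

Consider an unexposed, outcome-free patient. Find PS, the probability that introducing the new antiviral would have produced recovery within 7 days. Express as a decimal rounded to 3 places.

PS ≈ 0.801

Let p₁ = 0.827, p₀ = 0.132.
Under exogeneity and monotonicity, PS = (p₁ − p₀) / (1 − p₀).
PS = (0.827 − 0.132) / (1 − 0.132) = 0.695 / 0.868 ≈ 0.8007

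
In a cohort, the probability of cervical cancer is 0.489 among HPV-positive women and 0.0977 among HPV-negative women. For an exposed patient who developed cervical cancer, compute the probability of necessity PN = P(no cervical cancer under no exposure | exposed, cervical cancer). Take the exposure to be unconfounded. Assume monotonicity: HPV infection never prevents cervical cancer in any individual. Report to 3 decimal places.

Let p₁ = 0.489, p₀ = 0.0977.
Under exogeneity and monotonicity, PN = (p₁ − p₀) / p₁.
PN = (0.489 − 0.0977) / 0.489 = 0.3913 / 0.489 ≈ 0.8002

PN ≈ 0.800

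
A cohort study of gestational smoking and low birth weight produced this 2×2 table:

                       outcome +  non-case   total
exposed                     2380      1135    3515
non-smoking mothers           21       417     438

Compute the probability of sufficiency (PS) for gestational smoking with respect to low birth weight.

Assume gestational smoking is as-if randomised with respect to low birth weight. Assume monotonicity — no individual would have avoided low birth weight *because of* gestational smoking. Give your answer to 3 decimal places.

PS ≈ 0.661

p₁ = P(outcome | exposed) = 2380/3515 = 0.6771
p₀ = P(outcome | unexposed) = 21/438 = 0.047945
Under exogeneity and monotonicity, PS = (p₁ − p₀) / (1 − p₀).
PS = (0.6771 − 0.047945) / (1 − 0.047945) = 0.62915 / 0.95205 ≈ 0.6608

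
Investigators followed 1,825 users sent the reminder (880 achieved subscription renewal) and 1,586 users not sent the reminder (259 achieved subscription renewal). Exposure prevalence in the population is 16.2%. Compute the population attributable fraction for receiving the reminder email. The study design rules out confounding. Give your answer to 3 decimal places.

p₁ = P(outcome | exposed) = 880/1825 = 0.48219
p₀ = P(outcome | unexposed) = 259/1586 = 0.1633
Overall risk P(Y=1) = π·p₁ + (1−π)·p₀ = 0.162×0.48219 + 0.838×0.1633 = 0.21496.
Under exogeneity, PAF = [P(Y=1) − p₀] / P(Y=1).
PAF = (0.21496 − 0.1633) / 0.21496 ≈ 0.2403

PAF ≈ 0.240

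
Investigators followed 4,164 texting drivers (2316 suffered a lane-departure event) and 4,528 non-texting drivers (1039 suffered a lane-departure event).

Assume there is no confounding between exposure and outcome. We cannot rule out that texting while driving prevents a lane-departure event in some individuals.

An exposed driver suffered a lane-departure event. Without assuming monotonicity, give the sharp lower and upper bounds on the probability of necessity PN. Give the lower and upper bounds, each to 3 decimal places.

p₁ = P(outcome | exposed) = 2316/4164 = 0.5562
p₀ = P(outcome | unexposed) = 1039/4528 = 0.22946
Under exogeneity alone the bounds on PN are max{0,(p₁−p₀)/p₁} ≤ PN ≤ min{1,(1−p₀)/p₁}.
  lower = (p₁ − p₀)/p₁ = 0.32673 / 0.5562 ≈ 0.5874
  upper = min{1, (1 − p₀)/p₁} = 0.77054 / 0.5562 ≈ 1.3854 → capped at 1

0.587 ≤ PN ≤ 1.000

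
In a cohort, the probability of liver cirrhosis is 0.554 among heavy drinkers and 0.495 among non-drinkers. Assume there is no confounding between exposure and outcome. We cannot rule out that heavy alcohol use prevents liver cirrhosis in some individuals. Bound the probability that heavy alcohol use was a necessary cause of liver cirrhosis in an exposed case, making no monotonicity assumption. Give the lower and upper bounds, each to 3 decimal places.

Let p₁ = 0.554, p₀ = 0.495.
Under exogeneity alone the bounds on PN are max{0,(p₁−p₀)/p₁} ≤ PN ≤ min{1,(1−p₀)/p₁}.
  lower = (p₁ − p₀)/p₁ = 0.059 / 0.554 ≈ 0.1065
  upper = min{1, (1 − p₀)/p₁} = 0.505 / 0.554 ≈ 0.9116

0.106 ≤ PN ≤ 0.912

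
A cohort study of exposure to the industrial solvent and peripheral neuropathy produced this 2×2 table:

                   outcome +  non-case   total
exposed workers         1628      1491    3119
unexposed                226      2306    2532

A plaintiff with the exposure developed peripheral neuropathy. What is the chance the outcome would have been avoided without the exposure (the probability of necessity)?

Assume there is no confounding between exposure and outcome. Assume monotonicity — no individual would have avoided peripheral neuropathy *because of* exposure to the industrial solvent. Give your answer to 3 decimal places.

PN ≈ 0.829

p₁ = P(outcome | exposed) = 1628/3119 = 0.52196
p₀ = P(outcome | unexposed) = 226/2532 = 0.089258
Under exogeneity and monotonicity, PN = (p₁ − p₀) / p₁.
PN = (0.52196 − 0.089258) / 0.52196 = 0.4327 / 0.52196 ≈ 0.8290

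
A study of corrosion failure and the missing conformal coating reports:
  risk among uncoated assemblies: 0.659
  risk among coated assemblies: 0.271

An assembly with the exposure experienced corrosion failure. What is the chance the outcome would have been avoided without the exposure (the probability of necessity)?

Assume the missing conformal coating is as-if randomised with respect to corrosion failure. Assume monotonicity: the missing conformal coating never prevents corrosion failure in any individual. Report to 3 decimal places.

Let p₁ = 0.659, p₀ = 0.271.
Under exogeneity and monotonicity, PN = (p₁ − p₀) / p₁.
PN = (0.659 − 0.271) / 0.659 = 0.388 / 0.659 ≈ 0.5888

PN ≈ 0.589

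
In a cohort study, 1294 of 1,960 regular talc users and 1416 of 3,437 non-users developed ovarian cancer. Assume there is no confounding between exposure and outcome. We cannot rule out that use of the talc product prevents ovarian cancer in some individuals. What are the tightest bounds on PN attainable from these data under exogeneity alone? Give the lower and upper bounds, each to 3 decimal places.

0.376 ≤ PN ≤ 0.891

p₁ = P(outcome | exposed) = 1294/1960 = 0.6602
p₀ = P(outcome | unexposed) = 1416/3437 = 0.41199
Under exogeneity alone the bounds on PN are max{0,(p₁−p₀)/p₁} ≤ PN ≤ min{1,(1−p₀)/p₁}.
  lower = (p₁ − p₀)/p₁ = 0.24822 / 0.6602 ≈ 0.3760
  upper = min{1, (1 − p₀)/p₁} = 0.58801 / 0.6602 ≈ 0.8907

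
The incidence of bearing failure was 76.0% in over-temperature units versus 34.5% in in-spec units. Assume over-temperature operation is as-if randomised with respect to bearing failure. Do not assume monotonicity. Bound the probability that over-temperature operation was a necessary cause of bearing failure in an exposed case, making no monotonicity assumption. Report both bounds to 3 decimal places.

0.546 ≤ PN ≤ 0.862

p₁ = 0.76, p₀ = 0.345.
Under exogeneity alone the bounds on PN are max{0,(p₁−p₀)/p₁} ≤ PN ≤ min{1,(1−p₀)/p₁}.
  lower = (p₁ − p₀)/p₁ = 0.415 / 0.76 ≈ 0.5461
  upper = min{1, (1 − p₀)/p₁} = 0.655 / 0.76 ≈ 0.8618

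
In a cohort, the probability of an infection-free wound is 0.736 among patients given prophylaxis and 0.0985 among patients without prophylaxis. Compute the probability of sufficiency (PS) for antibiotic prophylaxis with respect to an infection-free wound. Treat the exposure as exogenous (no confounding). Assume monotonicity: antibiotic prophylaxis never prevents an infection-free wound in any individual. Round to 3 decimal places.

Let p₁ = 0.736, p₀ = 0.0985.
Under exogeneity and monotonicity, PS = (p₁ − p₀) / (1 − p₀).
PS = (0.736 − 0.0985) / (1 − 0.0985) = 0.6375 / 0.9015 ≈ 0.7072

PS ≈ 0.707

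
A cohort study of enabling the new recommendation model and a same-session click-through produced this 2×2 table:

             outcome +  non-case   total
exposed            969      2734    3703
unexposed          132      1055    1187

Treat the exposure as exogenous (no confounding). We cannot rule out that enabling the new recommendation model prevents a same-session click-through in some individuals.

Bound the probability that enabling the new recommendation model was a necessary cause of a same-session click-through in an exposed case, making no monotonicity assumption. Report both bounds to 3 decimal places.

0.575 ≤ PN ≤ 1.000

p₁ = P(outcome | exposed) = 969/3703 = 0.26168
p₀ = P(outcome | unexposed) = 132/1187 = 0.1112
Under exogeneity alone the bounds on PN are max{0,(p₁−p₀)/p₁} ≤ PN ≤ min{1,(1−p₀)/p₁}.
  lower = (p₁ − p₀)/p₁ = 0.15048 / 0.26168 ≈ 0.5750
  upper = min{1, (1 − p₀)/p₁} = 0.8888 / 0.26168 ≈ 3.3965 → capped at 1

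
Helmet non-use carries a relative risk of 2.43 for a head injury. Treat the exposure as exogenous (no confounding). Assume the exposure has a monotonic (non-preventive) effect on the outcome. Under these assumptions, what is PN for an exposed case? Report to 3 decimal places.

Under exogeneity and monotonicity, PN = (RR − 1) / RR = 1 − 1/RR.
PN = (2.43 − 1) / 2.43 = 1.43 / 2.43 ≈ 0.5885

PN ≈ 0.588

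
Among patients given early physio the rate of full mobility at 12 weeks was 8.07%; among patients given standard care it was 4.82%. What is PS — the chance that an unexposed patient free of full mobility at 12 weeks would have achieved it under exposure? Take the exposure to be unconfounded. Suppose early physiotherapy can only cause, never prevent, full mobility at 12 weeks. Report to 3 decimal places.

p₁ = 0.0807, p₀ = 0.0482.
Under exogeneity and monotonicity, PS = (p₁ − p₀) / (1 − p₀).
PS = (0.0807 − 0.0482) / (1 − 0.0482) = 0.0325 / 0.9518 ≈ 0.0341

PS ≈ 0.034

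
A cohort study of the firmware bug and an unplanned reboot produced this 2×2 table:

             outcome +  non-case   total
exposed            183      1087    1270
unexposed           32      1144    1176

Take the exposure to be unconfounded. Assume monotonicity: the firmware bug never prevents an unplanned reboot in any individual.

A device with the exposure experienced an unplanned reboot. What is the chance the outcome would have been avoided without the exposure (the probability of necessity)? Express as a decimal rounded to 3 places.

p₁ = P(outcome | exposed) = 183/1270 = 0.14409
p₀ = P(outcome | unexposed) = 32/1176 = 0.027211
Under exogeneity and monotonicity, PN = (p₁ − p₀) / p₁.
PN = (0.14409 − 0.027211) / 0.14409 = 0.11688 / 0.14409 ≈ 0.8112

PN ≈ 0.811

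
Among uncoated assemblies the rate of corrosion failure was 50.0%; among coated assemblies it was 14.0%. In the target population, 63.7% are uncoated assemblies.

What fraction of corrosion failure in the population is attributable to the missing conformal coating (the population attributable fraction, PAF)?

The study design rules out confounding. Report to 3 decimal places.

PAF ≈ 0.621

p₁ = 0.5, p₀ = 0.14.
Overall risk P(Y=1) = π·p₁ + (1−π)·p₀ = 0.637×0.5 + 0.363×0.14 = 0.36932.
Under exogeneity, PAF = [P(Y=1) − p₀] / P(Y=1).
PAF = (0.36932 − 0.14) / 0.36932 ≈ 0.6209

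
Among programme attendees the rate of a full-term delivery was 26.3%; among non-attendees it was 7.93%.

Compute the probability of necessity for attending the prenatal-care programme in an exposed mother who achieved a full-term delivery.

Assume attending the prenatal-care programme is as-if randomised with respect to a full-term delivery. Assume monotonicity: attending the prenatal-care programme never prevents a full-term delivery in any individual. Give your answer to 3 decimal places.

p₁ = 0.263, p₀ = 0.0793.
Under exogeneity and monotonicity, PN = (p₁ − p₀) / p₁.
PN = (0.263 − 0.0793) / 0.263 = 0.1837 / 0.263 ≈ 0.6985

PN ≈ 0.698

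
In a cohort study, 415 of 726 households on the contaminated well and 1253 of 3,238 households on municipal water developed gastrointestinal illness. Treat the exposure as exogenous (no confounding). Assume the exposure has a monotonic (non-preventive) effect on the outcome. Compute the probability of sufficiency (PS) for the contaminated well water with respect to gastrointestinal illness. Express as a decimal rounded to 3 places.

p₁ = P(outcome | exposed) = 415/726 = 0.57163
p₀ = P(outcome | unexposed) = 1253/3238 = 0.38697
Under exogeneity and monotonicity, PS = (p₁ − p₀) / (1 − p₀).
PS = (0.57163 − 0.38697) / (1 − 0.38697) = 0.18466 / 0.61303 ≈ 0.3012

PS ≈ 0.301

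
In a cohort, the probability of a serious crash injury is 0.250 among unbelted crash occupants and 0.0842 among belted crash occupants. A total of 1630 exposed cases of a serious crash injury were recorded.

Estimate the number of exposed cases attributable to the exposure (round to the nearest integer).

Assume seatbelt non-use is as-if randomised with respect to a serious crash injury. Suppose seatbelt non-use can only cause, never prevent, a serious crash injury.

about 1081 cases

Let p₁ = 0.25, p₀ = 0.0842.
PN = (p₁ − p₀)/p₁ = (0.25 − 0.0842) / 0.25 ≈ 0.66320.
Attributable cases ≈ PN × (exposed cases) = 0.66320 × 1630 ≈ 1081.02.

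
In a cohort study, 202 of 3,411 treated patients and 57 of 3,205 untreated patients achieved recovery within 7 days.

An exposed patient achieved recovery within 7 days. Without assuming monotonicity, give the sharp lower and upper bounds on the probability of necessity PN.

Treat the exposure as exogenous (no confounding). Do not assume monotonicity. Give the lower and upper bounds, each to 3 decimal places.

0.700 ≤ PN ≤ 1.000

p₁ = P(outcome | exposed) = 202/3411 = 0.05922
p₀ = P(outcome | unexposed) = 57/3205 = 0.017785
Under exogeneity alone the bounds on PN are max{0,(p₁−p₀)/p₁} ≤ PN ≤ min{1,(1−p₀)/p₁}.
  lower = (p₁ − p₀)/p₁ = 0.041435 / 0.05922 ≈ 0.6997
  upper = min{1, (1 − p₀)/p₁} = 0.98222 / 0.05922 ≈ 16.5858 → capped at 1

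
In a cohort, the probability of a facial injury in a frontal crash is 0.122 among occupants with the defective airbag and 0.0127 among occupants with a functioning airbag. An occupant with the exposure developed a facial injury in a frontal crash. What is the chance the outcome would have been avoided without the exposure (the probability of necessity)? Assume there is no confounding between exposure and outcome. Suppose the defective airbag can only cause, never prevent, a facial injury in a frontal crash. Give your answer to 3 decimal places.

PN ≈ 0.896

Let p₁ = 0.122, p₀ = 0.0127.
Under exogeneity and monotonicity, PN = (p₁ − p₀) / p₁.
PN = (0.122 − 0.0127) / 0.122 = 0.1093 / 0.122 ≈ 0.8959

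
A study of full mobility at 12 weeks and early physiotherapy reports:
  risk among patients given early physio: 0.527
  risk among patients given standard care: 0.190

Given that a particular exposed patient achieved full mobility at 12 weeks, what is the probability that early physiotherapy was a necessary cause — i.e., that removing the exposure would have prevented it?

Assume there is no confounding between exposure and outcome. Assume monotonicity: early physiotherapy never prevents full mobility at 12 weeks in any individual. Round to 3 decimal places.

Let p₁ = 0.527, p₀ = 0.19.
Under exogeneity and monotonicity, PN = (p₁ − p₀) / p₁.
PN = (0.527 − 0.19) / 0.527 = 0.337 / 0.527 ≈ 0.6395

PN ≈ 0.639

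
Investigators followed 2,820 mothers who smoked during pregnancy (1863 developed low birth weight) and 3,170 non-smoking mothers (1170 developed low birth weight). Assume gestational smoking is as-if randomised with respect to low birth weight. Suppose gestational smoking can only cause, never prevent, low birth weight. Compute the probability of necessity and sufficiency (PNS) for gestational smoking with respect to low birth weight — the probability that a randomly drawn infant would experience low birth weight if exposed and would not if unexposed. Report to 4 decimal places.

p₁ = P(outcome | exposed) = 1863/2820 = 0.66064
p₀ = P(outcome | unexposed) = 1170/3170 = 0.36909
Under exogeneity and monotonicity, PNS = p₁ − p₀.
PNS = 0.66064 − 0.36909 = 0.29155

PNS ≈ 0.2916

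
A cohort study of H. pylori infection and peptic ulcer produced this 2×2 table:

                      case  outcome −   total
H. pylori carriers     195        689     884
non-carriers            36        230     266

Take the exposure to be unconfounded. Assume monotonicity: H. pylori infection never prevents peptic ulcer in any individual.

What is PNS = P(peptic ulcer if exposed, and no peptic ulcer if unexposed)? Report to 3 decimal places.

p₁ = P(outcome | exposed) = 195/884 = 0.22059
p₀ = P(outcome | unexposed) = 36/266 = 0.13534
Under exogeneity and monotonicity, PNS = p₁ − p₀.
PNS = 0.22059 − 0.13534 = 0.08525

PNS ≈ 0.085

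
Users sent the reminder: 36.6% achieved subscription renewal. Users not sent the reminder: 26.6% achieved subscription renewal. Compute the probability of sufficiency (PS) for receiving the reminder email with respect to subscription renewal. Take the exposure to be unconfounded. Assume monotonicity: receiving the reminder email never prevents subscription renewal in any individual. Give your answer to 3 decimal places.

p₁ = 0.366, p₀ = 0.266.
Under exogeneity and monotonicity, PS = (p₁ − p₀) / (1 − p₀).
PS = (0.366 − 0.266) / (1 − 0.266) = 0.1 / 0.734 ≈ 0.1362

PS ≈ 0.136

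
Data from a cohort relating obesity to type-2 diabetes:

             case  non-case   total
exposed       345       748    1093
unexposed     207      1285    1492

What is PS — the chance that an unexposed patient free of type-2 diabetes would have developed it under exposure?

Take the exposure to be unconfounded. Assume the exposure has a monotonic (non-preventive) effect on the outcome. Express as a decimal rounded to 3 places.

p₁ = P(outcome | exposed) = 345/1093 = 0.31565
p₀ = P(outcome | unexposed) = 207/1492 = 0.13874
Under exogeneity and monotonicity, PS = (p₁ − p₀) / (1 − p₀).
PS = (0.31565 − 0.13874) / (1 − 0.13874) = 0.17691 / 0.86126 ≈ 0.2054

PS ≈ 0.205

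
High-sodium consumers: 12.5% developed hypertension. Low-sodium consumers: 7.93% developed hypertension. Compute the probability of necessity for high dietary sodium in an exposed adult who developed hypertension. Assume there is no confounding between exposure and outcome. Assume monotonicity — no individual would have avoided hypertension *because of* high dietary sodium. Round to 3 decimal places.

PN ≈ 0.366

p₁ = 0.125, p₀ = 0.0793.
Under exogeneity and monotonicity, PN = (p₁ − p₀) / p₁.
PN = (0.125 − 0.0793) / 0.125 = 0.0457 / 0.125 ≈ 0.3656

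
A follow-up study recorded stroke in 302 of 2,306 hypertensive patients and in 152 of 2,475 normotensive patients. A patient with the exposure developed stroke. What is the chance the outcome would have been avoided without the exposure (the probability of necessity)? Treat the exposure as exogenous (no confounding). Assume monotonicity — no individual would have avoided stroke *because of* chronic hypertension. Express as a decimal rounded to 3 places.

p₁ = P(outcome | exposed) = 302/2306 = 0.13096
p₀ = P(outcome | unexposed) = 152/2475 = 0.061414
Under exogeneity and monotonicity, PN = (p₁ − p₀) / p₁.
PN = (0.13096 − 0.061414) / 0.13096 = 0.069549 / 0.13096 ≈ 0.5311

PN ≈ 0.531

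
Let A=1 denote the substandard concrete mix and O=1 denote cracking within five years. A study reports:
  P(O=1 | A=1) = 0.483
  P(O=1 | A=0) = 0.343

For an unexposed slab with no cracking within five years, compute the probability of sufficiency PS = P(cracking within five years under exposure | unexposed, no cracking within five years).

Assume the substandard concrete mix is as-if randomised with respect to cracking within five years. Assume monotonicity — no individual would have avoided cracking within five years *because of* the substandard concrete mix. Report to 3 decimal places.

PS ≈ 0.213

Let p₁ = 0.483, p₀ = 0.343.
Under exogeneity and monotonicity, PS = (p₁ − p₀) / (1 − p₀).
PS = (0.483 − 0.343) / (1 − 0.343) = 0.14 / 0.657 ≈ 0.2131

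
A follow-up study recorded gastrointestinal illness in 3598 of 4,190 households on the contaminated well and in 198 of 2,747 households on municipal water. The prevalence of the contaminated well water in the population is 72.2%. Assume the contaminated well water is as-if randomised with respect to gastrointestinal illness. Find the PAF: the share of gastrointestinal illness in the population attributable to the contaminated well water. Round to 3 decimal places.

PAF ≈ 0.887

p₁ = P(outcome | exposed) = 3598/4190 = 0.85871
p₀ = P(outcome | unexposed) = 198/2747 = 0.072079
Overall risk P(Y=1) = π·p₁ + (1−π)·p₀ = 0.722×0.85871 + 0.278×0.072079 = 0.64003.
Under exogeneity, PAF = [P(Y=1) − p₀] / P(Y=1).
PAF = (0.64003 − 0.072079) / 0.64003 ≈ 0.8874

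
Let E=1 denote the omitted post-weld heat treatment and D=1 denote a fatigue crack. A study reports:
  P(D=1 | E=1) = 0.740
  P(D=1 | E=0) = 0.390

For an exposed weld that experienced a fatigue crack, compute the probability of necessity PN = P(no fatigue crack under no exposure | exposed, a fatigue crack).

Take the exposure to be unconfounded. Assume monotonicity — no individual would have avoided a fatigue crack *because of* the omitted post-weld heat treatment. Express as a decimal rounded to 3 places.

Let p₁ = 0.74, p₀ = 0.39.
Under exogeneity and monotonicity, PN = (p₁ − p₀) / p₁.
PN = (0.74 − 0.39) / 0.74 = 0.35 / 0.74 ≈ 0.4730

PN ≈ 0.473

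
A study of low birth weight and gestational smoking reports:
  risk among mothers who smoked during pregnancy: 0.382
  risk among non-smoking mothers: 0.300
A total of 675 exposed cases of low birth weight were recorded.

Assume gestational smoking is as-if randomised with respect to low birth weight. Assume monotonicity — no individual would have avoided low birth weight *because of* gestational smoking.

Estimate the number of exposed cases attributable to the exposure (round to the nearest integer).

about 145 cases

Let p₁ = 0.382, p₀ = 0.3.
PN = (p₁ − p₀)/p₁ = (0.382 − 0.3) / 0.382 ≈ 0.21466.
Attributable cases ≈ PN × (exposed cases) = 0.21466 × 675 ≈ 144.90.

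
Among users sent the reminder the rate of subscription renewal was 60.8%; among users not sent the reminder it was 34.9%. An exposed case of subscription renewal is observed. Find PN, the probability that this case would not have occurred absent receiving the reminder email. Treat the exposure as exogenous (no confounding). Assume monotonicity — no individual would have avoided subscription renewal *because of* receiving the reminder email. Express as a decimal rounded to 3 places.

PN ≈ 0.426

p₁ = 0.608, p₀ = 0.349.
Under exogeneity and monotonicity, PN = (p₁ − p₀) / p₁.
PN = (0.608 − 0.349) / 0.608 = 0.259 / 0.608 ≈ 0.4260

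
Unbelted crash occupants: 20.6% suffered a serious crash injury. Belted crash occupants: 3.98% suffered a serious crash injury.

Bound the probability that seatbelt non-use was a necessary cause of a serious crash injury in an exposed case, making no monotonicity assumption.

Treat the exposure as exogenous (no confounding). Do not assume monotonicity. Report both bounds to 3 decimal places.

0.807 ≤ PN ≤ 1.000

p₁ = 0.206, p₀ = 0.0398.
Under exogeneity alone the bounds on PN are max{0,(p₁−p₀)/p₁} ≤ PN ≤ min{1,(1−p₀)/p₁}.
  lower = (p₁ − p₀)/p₁ = 0.1662 / 0.206 ≈ 0.8068
  upper = min{1, (1 − p₀)/p₁} = 0.9602 / 0.206 ≈ 4.6612 → capped at 1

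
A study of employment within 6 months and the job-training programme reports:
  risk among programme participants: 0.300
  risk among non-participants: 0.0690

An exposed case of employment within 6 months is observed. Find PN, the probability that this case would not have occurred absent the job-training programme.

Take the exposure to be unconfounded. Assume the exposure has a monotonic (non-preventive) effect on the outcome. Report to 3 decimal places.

Let p₁ = 0.3, p₀ = 0.069.
Under exogeneity and monotonicity, PN = (p₁ − p₀) / p₁.
PN = (0.3 − 0.069) / 0.3 = 0.231 / 0.3 ≈ 0.7700

PN ≈ 0.770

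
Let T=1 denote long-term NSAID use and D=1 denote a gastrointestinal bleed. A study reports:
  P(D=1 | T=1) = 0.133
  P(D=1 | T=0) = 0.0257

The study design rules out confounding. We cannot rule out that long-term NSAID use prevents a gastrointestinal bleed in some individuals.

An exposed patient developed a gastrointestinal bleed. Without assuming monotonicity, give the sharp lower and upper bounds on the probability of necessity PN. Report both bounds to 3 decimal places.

0.807 ≤ PN ≤ 1.000

Let p₁ = 0.133, p₀ = 0.0257.
Under exogeneity alone the bounds on PN are max{0,(p₁−p₀)/p₁} ≤ PN ≤ min{1,(1−p₀)/p₁}.
  lower = (p₁ − p₀)/p₁ = 0.1073 / 0.133 ≈ 0.8068
  upper = min{1, (1 − p₀)/p₁} = 0.9743 / 0.133 ≈ 7.3256 → capped at 1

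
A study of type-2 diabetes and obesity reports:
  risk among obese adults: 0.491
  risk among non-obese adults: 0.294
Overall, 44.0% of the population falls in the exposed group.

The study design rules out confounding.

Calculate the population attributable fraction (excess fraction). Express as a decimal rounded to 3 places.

Let p₁ = 0.491, p₀ = 0.294.
Overall risk P(Y=1) = π·p₁ + (1−π)·p₀ = 0.44×0.491 + 0.56×0.294 = 0.38068.
Under exogeneity, PAF = [P(Y=1) − p₀] / P(Y=1).
PAF = (0.38068 − 0.294) / 0.38068 ≈ 0.2277

PAF ≈ 0.228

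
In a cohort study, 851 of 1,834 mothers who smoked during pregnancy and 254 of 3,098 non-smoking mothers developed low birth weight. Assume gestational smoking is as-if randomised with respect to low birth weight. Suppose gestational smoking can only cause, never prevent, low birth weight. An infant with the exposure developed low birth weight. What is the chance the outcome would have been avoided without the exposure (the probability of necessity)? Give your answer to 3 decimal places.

PN ≈ 0.823

p₁ = P(outcome | exposed) = 851/1834 = 0.46401
p₀ = P(outcome | unexposed) = 254/3098 = 0.081988
Under exogeneity and monotonicity, PN = (p₁ − p₀) / p₁.
PN = (0.46401 − 0.081988) / 0.46401 = 0.38202 / 0.46401 ≈ 0.8233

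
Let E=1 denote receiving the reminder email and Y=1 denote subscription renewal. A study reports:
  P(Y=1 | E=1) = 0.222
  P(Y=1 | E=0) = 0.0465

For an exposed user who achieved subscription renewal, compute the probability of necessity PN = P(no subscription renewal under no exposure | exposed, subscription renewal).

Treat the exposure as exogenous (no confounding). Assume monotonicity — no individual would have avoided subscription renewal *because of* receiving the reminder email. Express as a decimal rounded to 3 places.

Let p₁ = 0.222, p₀ = 0.0465.
Under exogeneity and monotonicity, PN = (p₁ − p₀) / p₁.
PN = (0.222 − 0.0465) / 0.222 = 0.1755 / 0.222 ≈ 0.7905

PN ≈ 0.791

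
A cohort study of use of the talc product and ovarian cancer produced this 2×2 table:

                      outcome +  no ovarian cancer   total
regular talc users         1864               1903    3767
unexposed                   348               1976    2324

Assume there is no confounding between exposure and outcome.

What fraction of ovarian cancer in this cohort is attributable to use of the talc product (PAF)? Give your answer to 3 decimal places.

p₁ = P(outcome | exposed) = 1864/3767 = 0.49482
p₀ = P(outcome | unexposed) = 348/2324 = 0.14974
Exposure prevalence π = 3767/6091 = 0.61845; overall risk P(Y=1) = 0.36316.
Under exogeneity, PAF = [P(Y=1) − p₀]/P(Y=1).
PAF = (0.36316 − 0.14974) / 0.36316 ≈ 0.5877

PAF ≈ 0.588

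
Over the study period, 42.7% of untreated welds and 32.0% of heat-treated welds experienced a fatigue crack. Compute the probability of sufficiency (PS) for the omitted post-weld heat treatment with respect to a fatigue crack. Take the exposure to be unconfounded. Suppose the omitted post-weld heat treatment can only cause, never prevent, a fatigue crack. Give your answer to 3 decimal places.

PS ≈ 0.157

p₁ = 0.427, p₀ = 0.32.
Under exogeneity and monotonicity, PS = (p₁ − p₀) / (1 − p₀).
PS = (0.427 − 0.32) / (1 − 0.32) = 0.107 / 0.68 ≈ 0.1574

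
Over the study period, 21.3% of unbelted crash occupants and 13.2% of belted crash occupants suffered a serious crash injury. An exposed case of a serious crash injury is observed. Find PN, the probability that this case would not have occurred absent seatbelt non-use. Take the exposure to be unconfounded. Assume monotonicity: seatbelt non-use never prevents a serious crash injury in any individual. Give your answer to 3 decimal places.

p₁ = 0.213, p₀ = 0.132.
Under exogeneity and monotonicity, PN = (p₁ − p₀) / p₁.
PN = (0.213 − 0.132) / 0.213 = 0.081 / 0.213 ≈ 0.3803

PN ≈ 0.380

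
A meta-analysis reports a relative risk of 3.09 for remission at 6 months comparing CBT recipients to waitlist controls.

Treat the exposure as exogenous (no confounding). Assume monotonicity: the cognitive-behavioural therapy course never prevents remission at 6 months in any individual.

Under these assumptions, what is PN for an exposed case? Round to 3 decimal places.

PN ≈ 0.676

Under exogeneity and monotonicity, PN = (RR − 1) / RR = 1 − 1/RR.
PN = (3.09 − 1) / 3.09 = 2.09 / 3.09 ≈ 0.6764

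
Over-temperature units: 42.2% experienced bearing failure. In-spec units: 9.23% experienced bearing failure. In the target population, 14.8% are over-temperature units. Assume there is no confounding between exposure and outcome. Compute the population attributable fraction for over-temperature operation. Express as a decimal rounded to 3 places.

p₁ = 0.422, p₀ = 0.0923.
Overall risk P(Y=1) = π·p₁ + (1−π)·p₀ = 0.148×0.422 + 0.852×0.0923 = 0.1411.
Under exogeneity, PAF = [P(Y=1) − p₀] / P(Y=1).
PAF = (0.1411 − 0.0923) / 0.1411 ≈ 0.3458

PAF ≈ 0.346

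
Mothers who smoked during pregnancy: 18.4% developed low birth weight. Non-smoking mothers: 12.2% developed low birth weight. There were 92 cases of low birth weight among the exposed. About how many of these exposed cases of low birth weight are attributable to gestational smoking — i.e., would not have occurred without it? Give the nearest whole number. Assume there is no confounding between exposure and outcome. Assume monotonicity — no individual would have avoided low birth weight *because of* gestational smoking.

about 31 cases

p₁ = 0.184, p₀ = 0.122.
PN = (p₁ − p₀)/p₁ = (0.184 − 0.122) / 0.184 ≈ 0.33696.
Attributable cases ≈ PN × (exposed cases) = 0.33696 × 92 ≈ 31.00.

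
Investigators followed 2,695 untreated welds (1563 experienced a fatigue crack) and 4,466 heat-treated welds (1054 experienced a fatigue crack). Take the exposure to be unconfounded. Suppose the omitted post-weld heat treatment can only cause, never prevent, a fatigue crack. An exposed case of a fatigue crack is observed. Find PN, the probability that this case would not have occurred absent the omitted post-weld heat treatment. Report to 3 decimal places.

PN ≈ 0.593

p₁ = P(outcome | exposed) = 1563/2695 = 0.57996
p₀ = P(outcome | unexposed) = 1054/4466 = 0.23601
Under exogeneity and monotonicity, PN = (p₁ − p₀) / p₁.
PN = (0.57996 − 0.23601) / 0.57996 = 0.34396 / 0.57996 ≈ 0.5931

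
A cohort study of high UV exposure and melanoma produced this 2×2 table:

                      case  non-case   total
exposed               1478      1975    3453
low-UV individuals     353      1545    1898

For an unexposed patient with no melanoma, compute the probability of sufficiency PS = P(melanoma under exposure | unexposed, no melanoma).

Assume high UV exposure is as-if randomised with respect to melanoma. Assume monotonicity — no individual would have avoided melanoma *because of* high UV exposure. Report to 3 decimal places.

p₁ = P(outcome | exposed) = 1478/3453 = 0.42803
p₀ = P(outcome | unexposed) = 353/1898 = 0.18599
Under exogeneity and monotonicity, PS = (p₁ − p₀) / (1 − p₀).
PS = (0.42803 − 0.18599) / (1 − 0.18599) = 0.24205 / 0.81401 ≈ 0.2974

PS ≈ 0.297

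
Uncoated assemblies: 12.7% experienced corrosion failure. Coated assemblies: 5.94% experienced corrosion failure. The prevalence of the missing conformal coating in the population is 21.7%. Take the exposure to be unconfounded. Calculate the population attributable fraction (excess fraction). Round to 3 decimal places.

p₁ = 0.127, p₀ = 0.0594.
Overall risk P(Y=1) = π·p₁ + (1−π)·p₀ = 0.217×0.127 + 0.783×0.0594 = 0.074069.
Under exogeneity, PAF = [P(Y=1) − p₀] / P(Y=1).
PAF = (0.074069 − 0.0594) / 0.074069 ≈ 0.1980

PAF ≈ 0.198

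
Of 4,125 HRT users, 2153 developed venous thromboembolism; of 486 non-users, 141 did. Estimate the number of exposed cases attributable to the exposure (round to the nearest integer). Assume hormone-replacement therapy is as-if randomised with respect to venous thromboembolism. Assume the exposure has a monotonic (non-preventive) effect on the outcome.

about 956 cases

p₁ = P(outcome | exposed) = 2153/4125 = 0.52194
p₀ = P(outcome | unexposed) = 141/486 = 0.29012
PN = (p₁ − p₀)/p₁ = (0.52194 − 0.29012) / 0.52194 ≈ 0.44414.
Attributable cases ≈ PN × (exposed cases) = 0.44414 × 2153 ≈ 956.24.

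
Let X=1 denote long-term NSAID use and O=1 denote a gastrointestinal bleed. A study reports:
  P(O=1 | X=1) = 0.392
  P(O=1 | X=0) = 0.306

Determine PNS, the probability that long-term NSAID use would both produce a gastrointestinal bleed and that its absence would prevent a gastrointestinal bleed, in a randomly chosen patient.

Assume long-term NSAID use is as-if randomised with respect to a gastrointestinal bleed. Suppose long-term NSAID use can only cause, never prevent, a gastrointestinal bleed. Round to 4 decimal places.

PNS ≈ 0.0860

Let p₁ = 0.392, p₀ = 0.306.
Under exogeneity and monotonicity, PNS = p₁ − p₀.
PNS = 0.392 − 0.306 = 0.086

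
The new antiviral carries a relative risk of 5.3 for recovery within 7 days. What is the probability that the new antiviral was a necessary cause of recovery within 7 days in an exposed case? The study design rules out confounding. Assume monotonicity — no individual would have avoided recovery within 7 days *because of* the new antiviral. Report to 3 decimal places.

Under exogeneity and monotonicity, PN = (RR − 1) / RR = 1 − 1/RR.
PN = (5.3 − 1) / 5.3 = 4.3 / 5.3 ≈ 0.8113

PN ≈ 0.811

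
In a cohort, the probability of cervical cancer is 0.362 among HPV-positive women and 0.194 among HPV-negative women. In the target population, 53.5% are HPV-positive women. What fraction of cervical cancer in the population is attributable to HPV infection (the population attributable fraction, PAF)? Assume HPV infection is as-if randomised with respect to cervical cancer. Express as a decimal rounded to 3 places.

Let p₁ = 0.362, p₀ = 0.194.
Overall risk P(Y=1) = π·p₁ + (1−π)·p₀ = 0.535×0.362 + 0.465×0.194 = 0.28388.
Under exogeneity, PAF = [P(Y=1) − p₀] / P(Y=1).
PAF = (0.28388 − 0.194) / 0.28388 ≈ 0.3166

PAF ≈ 0.317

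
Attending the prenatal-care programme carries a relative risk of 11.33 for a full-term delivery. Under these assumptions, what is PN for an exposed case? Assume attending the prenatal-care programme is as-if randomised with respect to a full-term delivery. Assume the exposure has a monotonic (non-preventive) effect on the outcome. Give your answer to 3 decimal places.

Under exogeneity and monotonicity, PN = (RR − 1) / RR = 1 − 1/RR.
PN = (11.33 − 1) / 11.33 = 10.33 / 11.33 ≈ 0.9117

PN ≈ 0.912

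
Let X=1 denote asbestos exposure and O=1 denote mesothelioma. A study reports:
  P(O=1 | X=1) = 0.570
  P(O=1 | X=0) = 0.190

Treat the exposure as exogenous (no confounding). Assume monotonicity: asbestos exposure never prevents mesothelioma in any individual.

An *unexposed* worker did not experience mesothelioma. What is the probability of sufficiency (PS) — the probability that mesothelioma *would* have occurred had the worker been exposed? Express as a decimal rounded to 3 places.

PS ≈ 0.469

Let p₁ = 0.57, p₀ = 0.19.
Under exogeneity and monotonicity, PS = (p₁ − p₀) / (1 − p₀).
PS = (0.57 − 0.19) / (1 − 0.19) = 0.38 / 0.81 ≈ 0.4691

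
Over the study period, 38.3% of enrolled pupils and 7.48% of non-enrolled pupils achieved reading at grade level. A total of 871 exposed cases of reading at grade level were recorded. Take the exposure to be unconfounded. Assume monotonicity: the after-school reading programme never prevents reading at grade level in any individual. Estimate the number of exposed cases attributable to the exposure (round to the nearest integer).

about 701 cases

p₁ = 0.383, p₀ = 0.0748.
PN = (p₁ − p₀)/p₁ = (0.383 − 0.0748) / 0.383 ≈ 0.80470.
Attributable cases ≈ PN × (exposed cases) = 0.80470 × 871 ≈ 700.89.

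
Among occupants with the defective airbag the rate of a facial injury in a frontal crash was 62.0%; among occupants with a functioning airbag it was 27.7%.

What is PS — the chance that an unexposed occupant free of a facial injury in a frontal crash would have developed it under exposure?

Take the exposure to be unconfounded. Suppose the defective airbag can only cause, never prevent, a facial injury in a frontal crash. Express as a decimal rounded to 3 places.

PS ≈ 0.474

p₁ = 0.62, p₀ = 0.277.
Under exogeneity and monotonicity, PS = (p₁ − p₀) / (1 − p₀).
PS = (0.62 − 0.277) / (1 − 0.277) = 0.343 / 0.723 ≈ 0.4744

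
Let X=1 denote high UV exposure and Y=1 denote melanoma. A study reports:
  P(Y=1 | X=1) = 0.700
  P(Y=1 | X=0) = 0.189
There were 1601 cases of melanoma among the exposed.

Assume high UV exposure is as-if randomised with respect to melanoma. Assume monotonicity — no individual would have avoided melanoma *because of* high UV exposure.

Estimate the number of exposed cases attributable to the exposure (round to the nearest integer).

Let p₁ = 0.7, p₀ = 0.189.
PN = (p₁ − p₀)/p₁ = (0.7 − 0.189) / 0.7 ≈ 0.73000.
Attributable cases ≈ PN × (exposed cases) = 0.73000 × 1601 ≈ 1168.73.

about 1169 cases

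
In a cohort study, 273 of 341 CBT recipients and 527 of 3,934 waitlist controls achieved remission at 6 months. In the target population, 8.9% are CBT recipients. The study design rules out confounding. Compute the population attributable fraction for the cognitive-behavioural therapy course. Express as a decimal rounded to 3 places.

PAF ≈ 0.307

p₁ = P(outcome | exposed) = 273/341 = 0.80059
p₀ = P(outcome | unexposed) = 527/3934 = 0.13396
Overall risk P(Y=1) = π·p₁ + (1−π)·p₀ = 0.089×0.80059 + 0.911×0.13396 = 0.19329.
Under exogeneity, PAF = [P(Y=1) − p₀] / P(Y=1).
PAF = (0.19329 − 0.13396) / 0.19329 ≈ 0.3069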